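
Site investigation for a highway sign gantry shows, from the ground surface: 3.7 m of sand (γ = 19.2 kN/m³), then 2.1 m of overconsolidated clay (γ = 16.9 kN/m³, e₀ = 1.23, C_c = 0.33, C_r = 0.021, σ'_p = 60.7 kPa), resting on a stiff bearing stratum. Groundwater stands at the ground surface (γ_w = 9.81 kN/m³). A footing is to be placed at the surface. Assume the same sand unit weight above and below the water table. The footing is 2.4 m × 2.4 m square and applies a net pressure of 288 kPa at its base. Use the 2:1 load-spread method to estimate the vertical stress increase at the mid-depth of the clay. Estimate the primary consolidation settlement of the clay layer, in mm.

Mid-depth of clay below the ground surface: z = 3.7 + 2.1/2 = 4.75 m.
Total vertical stress at mid-clay: σ_v = 19.2×3.7 + 16.9×1.05 = 88.785 kPa.
Pore pressure: u = 9.81×(4.75 − 0) = 46.598 kPa.
Initial effective stress: σ'_0 = σ_v − u = 88.785 − 46.598 = 42.187 kPa.
Stress increase at mid-clay by the 2:1 spreading method:
Δσ = qBL/((B+z)(L+z)) = 288×2.4×2.4/((2.4+4.75)(2.4+4.75)) = 32.449 kPa
Final effective stress: σ'_f = 42.187 + 32.449 = 74.636 kPa.
σ'_f = 74.636 > σ'_p = 60.7 kPa, so the stress path crosses the preconsolidation pressure — recompression up to σ'_p, then virgin compression beyond:
S_c = H/(1+e₀)·[C_r·log₁₀(σ'_p/σ'_0) + C_c·log₁₀(σ'_f/σ'_p)]
    = 2.1/2.23 × [0.021×log₁₀(60.7/42.187) + 0.33×log₁₀(74.636/60.7)]
    = 0.9417 × [0.0033182 + 0.029621] = 0.03102 m

S_c ≈ 31 mm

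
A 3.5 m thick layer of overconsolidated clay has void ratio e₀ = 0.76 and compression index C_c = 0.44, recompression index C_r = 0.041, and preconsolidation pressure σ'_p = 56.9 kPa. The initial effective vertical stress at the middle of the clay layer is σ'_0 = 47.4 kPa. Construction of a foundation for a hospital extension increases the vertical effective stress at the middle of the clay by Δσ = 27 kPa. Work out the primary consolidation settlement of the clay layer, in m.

Final effective stress: σ'_f = 47.4 + 27 = 74.4 kPa.
σ'_f = 74.4 > σ'_p = 56.9 kPa, so the stress path crosses the preconsolidation pressure — recompression up to σ'_p, then virgin compression beyond:
S_c = H/(1+e₀)·[C_r·log₁₀(σ'_p/σ'_0) + C_c·log₁₀(σ'_f/σ'_p)]
    = 3.5/1.76 × [0.041×log₁₀(56.9/47.4) + 0.44×log₁₀(74.4/56.9)]
    = 1.9886 × [0.0032527 + 0.051243] = 0.1084 m

S_c ≈ 0.108 m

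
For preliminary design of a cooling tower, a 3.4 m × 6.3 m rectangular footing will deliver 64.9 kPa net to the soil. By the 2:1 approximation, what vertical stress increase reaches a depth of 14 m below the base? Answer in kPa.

By the 2:1 method the load spreads at 1 horizontal : 2 vertical, so at depth z the loaded area has grown by z in each plan dimension:
Δσ = qBL/((B+z)(L+z)) = 64.9×3.4×6.3/((3.4+14)(6.3+14)) = 3.9357 kPa

Δσ_z ≈ 3.94 kPa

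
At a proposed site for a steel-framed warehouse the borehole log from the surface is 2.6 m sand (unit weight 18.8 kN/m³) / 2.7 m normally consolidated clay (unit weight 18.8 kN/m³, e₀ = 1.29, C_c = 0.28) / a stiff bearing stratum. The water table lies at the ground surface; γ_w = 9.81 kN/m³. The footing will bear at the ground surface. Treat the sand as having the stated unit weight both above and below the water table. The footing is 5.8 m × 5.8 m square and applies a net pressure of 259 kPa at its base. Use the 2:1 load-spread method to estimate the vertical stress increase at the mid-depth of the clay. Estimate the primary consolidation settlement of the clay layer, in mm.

Mid-depth of clay below the ground surface: z = 2.6 + 2.7/2 = 3.95 m.
Total vertical stress at mid-clay: σ_v = 18.8×2.6 + 18.8×1.35 = 74.26 kPa.
Pore pressure: u = 9.81×(3.95 − 0) = 38.75 kPa.
Initial effective stress: σ'_0 = σ_v − u = 74.26 − 38.75 = 35.51 kPa.
Stress increase at mid-clay by the 2:1 spreading method:
Δσ = qBL/((B+z)(L+z)) = 259×5.8×5.8/((5.8+3.95)(5.8+3.95)) = 91.653 kPa
Final effective stress: σ'_f = σ'_0 + Δσ = 35.51 + 91.653 = 127.16 kPa.
Normally consolidated clay, so the full stress increment lies on the virgin compression line:
S_c = C_c·H/(1+e₀)·log₁₀(σ'_f/σ'_0) = 0.28×2.7/(1+1.29)×log₁₀(127.16/35.51)
    = 0.33013 × 0.554 = 0.1829 m

S_c ≈ 183 mm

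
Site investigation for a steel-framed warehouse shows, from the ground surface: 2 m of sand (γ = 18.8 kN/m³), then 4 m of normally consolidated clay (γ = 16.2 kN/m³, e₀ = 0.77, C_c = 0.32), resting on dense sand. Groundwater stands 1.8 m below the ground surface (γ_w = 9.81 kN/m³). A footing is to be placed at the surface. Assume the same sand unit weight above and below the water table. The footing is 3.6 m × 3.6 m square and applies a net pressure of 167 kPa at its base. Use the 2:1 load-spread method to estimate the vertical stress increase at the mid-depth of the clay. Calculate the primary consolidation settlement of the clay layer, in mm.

S_c ≈ 180 mm

Mid-depth of clay below the ground surface: z = 2 + 4/2 = 4 m.
Total vertical stress at mid-clay: σ_v = 18.8×2 + 16.2×2 = 70 kPa.
Pore pressure: u = 9.81×(4 − 1.8) = 21.582 kPa.
Initial effective stress: σ'_0 = σ_v − u = 70 − 21.582 = 48.418 kPa.
Stress increase at mid-clay by the 2:1 spreading method:
Δσ = qBL/((B+z)(L+z)) = 167×3.6×3.6/((3.6+4)(3.6+4)) = 37.471 kPa
Final effective stress: σ'_f = σ'_0 + Δσ = 48.418 + 37.471 = 85.889 kPa.
Normally consolidated clay, so the full stress increment lies on the virgin compression line:
S_c = C_c·H/(1+e₀)·log₁₀(σ'_f/σ'_0) = 0.32×4/(1+0.77)×log₁₀(85.889/48.418)
    = 0.72316 × 0.24893 = 0.18 m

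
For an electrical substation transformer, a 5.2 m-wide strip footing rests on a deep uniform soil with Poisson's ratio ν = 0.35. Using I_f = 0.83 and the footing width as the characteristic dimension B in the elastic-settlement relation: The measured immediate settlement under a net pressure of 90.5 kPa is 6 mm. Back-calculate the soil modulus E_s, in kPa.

S_e = q·B·(1−ν²)/E_s · I_f  ⇒  E_s = q·B·(1−ν²)·I_f / S_e.
E_s = 90.5 × 5.2 × 0.8775 × 0.83 / 0.006 = 57120 kPa

E_s ≈ 57100 kPa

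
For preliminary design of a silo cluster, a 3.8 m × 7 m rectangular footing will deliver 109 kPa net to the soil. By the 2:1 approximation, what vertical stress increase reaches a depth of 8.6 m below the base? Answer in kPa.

By the 2:1 method the load spreads at 1 horizontal : 2 vertical, so at depth z the loaded area has grown by z in each plan dimension:
Δσ = qBL/((B+z)(L+z)) = 109×3.8×7/((3.8+8.6)(7+8.6)) = 14.989 kPa

Δσ_z ≈ 15 kPa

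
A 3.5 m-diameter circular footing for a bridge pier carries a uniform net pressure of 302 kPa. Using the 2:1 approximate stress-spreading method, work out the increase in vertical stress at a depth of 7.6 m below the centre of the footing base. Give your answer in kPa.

By the 2:1 method the load spreads at 1 horizontal : 2 vertical, so at depth z the loaded area has grown by z in each plan dimension:
Δσ ≈ qD²/(D+z)² = 302×3.5²/(3.5+7.6)² = 30.026 kPa

Δσ_z ≈ 30 kPa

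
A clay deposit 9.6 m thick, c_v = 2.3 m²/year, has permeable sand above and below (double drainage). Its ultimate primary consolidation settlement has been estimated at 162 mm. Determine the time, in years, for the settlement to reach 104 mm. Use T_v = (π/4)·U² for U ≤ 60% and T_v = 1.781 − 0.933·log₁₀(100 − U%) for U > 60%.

Drainage path length: H_d = H/2 = 4.8 m (double drainage).
U = S(t)/S_ult = 104/162 = 0.642.
U > 60%: T_v = 1.781 − 0.933·log₁₀(100 − 64.198) = 0.3312.
t = T_v·H_d²/c_v = 0.3312×4.8²/2.3 = 3.318 years.

t ≈ 3.32 years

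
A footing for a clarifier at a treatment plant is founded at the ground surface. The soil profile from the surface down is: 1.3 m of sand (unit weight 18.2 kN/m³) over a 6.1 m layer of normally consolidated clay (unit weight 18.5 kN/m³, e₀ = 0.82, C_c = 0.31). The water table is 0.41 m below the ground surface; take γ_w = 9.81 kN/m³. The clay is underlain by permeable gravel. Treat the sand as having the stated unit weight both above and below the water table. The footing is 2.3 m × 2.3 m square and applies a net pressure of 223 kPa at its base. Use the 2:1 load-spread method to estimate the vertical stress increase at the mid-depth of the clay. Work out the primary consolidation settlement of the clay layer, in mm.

S_c ≈ 224 mm

Mid-depth of clay below the ground surface: z = 1.3 + 6.1/2 = 4.35 m.
Total vertical stress at mid-clay: σ_v = 18.2×1.3 + 18.5×3.05 = 80.085 kPa.
Pore pressure: u = 9.81×(4.35 − 0.41) = 38.651 kPa.
Initial effective stress: σ'_0 = σ_v − u = 80.085 − 38.651 = 41.434 kPa.
Stress increase at mid-clay by the 2:1 spreading method:
Δσ = qBL/((B+z)(L+z)) = 223×2.3×2.3/((2.3+4.35)(2.3+4.35)) = 26.676 kPa
Final effective stress: σ'_f = σ'_0 + Δσ = 41.434 + 26.676 = 68.11 kPa.
Normally consolidated clay, so the full stress increment lies on the virgin compression line:
S_c = C_c·H/(1+e₀)·log₁₀(σ'_f/σ'_0) = 0.31×6.1/(1+0.82)×log₁₀(68.11/41.434)
    = 1.039 × 0.21585 = 0.2243 m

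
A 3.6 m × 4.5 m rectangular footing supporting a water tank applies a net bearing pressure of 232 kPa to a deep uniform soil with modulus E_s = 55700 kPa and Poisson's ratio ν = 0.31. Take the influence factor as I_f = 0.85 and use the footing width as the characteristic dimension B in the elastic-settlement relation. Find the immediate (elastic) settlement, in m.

S_e ≈ 0.0115 m

Immediate (elastic) settlement: S_e = q·B·(1−ν²)/E_s · I_f.
S_e = 232 × 3.6 × (1 − 0.31²) / 55700 × 0.85
    = 232 × 3.6 × 0.9039 / 55700 × 0.85
    = 0.01152 m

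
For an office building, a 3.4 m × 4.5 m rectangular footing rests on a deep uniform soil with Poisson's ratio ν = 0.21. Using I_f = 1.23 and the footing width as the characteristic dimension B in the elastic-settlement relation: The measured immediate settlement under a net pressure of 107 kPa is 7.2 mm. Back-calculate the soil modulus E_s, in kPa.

E_s ≈ 59400 kPa

S_e = q·B·(1−ν²)/E_s · I_f  ⇒  E_s = q·B·(1−ν²)·I_f / S_e.
E_s = 107 × 3.4 × 0.9559 × 1.23 / 0.0072 = 59410 kPa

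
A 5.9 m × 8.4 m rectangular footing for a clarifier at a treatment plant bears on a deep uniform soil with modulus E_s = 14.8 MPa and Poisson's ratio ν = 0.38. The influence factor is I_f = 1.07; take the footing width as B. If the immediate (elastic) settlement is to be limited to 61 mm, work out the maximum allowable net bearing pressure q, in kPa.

q ≈ 167 kPa

E_s = 14.8 MPa = 14800 kPa.
S_e = q·B·(1−ν²)/E_s · I_f  ⇒  q = S_e·E_s / (B·(1−ν²)·I_f).
q = 0.061 × 14800 / (5.9 × 0.8556 × 1.07) = 167.1 kPa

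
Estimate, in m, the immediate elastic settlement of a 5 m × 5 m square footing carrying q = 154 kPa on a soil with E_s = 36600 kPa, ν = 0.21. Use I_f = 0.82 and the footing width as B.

S_e ≈ 0.0165 m

Immediate (elastic) settlement: S_e = q·B·(1−ν²)/E_s · I_f.
S_e = 154 × 5 × (1 − 0.21²) / 36600 × 0.82
    = 154 × 5 × 0.9559 / 36600 × 0.82
    = 0.01649 m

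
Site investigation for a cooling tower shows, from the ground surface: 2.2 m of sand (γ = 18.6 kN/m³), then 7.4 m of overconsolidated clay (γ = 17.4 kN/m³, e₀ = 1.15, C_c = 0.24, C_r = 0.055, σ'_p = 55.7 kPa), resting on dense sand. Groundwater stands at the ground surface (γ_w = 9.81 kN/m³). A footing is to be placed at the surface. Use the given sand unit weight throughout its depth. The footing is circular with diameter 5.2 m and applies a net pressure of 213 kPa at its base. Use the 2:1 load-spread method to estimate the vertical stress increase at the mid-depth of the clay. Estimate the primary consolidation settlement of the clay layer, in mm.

Mid-depth of clay below the ground surface: z = 2.2 + 7.4/2 = 5.9 m.
Total vertical stress at mid-clay: σ_v = 18.6×2.2 + 17.4×3.7 = 105.3 kPa.
Pore pressure: u = 9.81×(5.9 − 0) = 57.879 kPa.
Initial effective stress: σ'_0 = σ_v − u = 105.3 − 57.879 = 47.421 kPa.
Stress increase at mid-clay by the 2:1 spreading method:
Δσ ≈ qD²/(D+z)² = 213×5.2²/(5.2+5.9)² = 46.746 kPa
Final effective stress: σ'_f = 47.421 + 46.746 = 94.167 kPa.
σ'_f = 94.167 > σ'_p = 55.7 kPa, so the stress path crosses the preconsolidation pressure — recompression up to σ'_p, then virgin compression beyond:
S_c = H/(1+e₀)·[C_r·log₁₀(σ'_p/σ'_0) + C_c·log₁₀(σ'_f/σ'_p)]
    = 7.4/2.15 × [0.055×log₁₀(55.7/47.421) + 0.24×log₁₀(94.167/55.7)]
    = 3.4419 × [0.0038436 + 0.05473] = 0.2016 m

S_c ≈ 202 mm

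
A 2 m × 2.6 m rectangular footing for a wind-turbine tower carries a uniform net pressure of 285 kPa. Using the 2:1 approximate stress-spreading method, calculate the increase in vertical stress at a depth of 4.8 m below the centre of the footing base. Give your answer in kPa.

Δσ_z ≈ 29.5 kPa

By the 2:1 method the load spreads at 1 horizontal : 2 vertical, so at depth z the loaded area has grown by z in each plan dimension:
Δσ = qBL/((B+z)(L+z)) = 285×2×2.6/((2+4.8)(2.6+4.8)) = 29.452 kPa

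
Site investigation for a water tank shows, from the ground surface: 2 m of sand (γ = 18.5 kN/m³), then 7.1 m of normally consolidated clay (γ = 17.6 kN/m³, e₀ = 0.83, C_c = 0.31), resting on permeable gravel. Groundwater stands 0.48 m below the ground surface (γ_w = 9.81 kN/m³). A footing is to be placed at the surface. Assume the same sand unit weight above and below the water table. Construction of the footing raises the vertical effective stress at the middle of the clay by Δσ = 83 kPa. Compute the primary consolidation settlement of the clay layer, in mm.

S_c ≈ 513 mm

Mid-depth of clay below the ground surface: z = 2 + 7.1/2 = 5.55 m.
Total vertical stress at mid-clay: σ_v = 18.5×2 + 17.6×3.55 = 99.48 kPa.
Pore pressure: u = 9.81×(5.55 − 0.48) = 49.737 kPa.
Initial effective stress: σ'_0 = σ_v − u = 99.48 − 49.737 = 49.743 kPa.
Final effective stress: σ'_f = σ'_0 + Δσ = 49.743 + 83 = 132.74 kPa.
Normally consolidated clay, so the full stress increment lies on the virgin compression line:
S_c = C_c·H/(1+e₀)·log₁₀(σ'_f/σ'_0) = 0.31×7.1/(1+0.83)×log₁₀(132.74/49.743)
    = 1.2027 × 0.42627 = 0.5127 m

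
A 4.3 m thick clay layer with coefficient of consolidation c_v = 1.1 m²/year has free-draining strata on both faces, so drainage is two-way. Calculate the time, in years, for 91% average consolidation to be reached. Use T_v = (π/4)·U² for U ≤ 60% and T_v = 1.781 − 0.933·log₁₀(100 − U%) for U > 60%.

t ≈ 3.74 years

Drainage path length: H_d = H/2 = 2.15 m (double drainage).
U > 60%: T_v = 1.781 − 0.933·log₁₀(100 − 91) = 0.89069.
t = T_v·H_d²/c_v = 0.89069×2.15²/1.1 = 3.743 years.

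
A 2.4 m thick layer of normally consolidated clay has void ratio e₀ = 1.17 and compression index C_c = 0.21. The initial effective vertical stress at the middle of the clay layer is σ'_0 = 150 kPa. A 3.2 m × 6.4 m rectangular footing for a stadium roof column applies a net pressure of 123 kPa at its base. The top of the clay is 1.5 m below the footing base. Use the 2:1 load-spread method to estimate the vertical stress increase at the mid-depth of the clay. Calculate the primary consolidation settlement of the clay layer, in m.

Mid-depth of clay below the footing base: z = 1.5 + 2.4/2 = 2.7 m.
Stress increase at mid-clay by the 2:1 spreading method:
Δσ = qBL/((B+z)(L+z)) = 123×3.2×6.4/((3.2+2.7)(6.4+2.7)) = 46.918 kPa
Final effective stress: σ'_f = σ'_0 + Δσ = 150 + 46.918 = 196.92 kPa.
Normally consolidated clay, so the full stress increment lies on the virgin compression line:
S_c = C_c·H/(1+e₀)·log₁₀(σ'_f/σ'_0) = 0.21×2.4/(1+1.17)×log₁₀(196.92/150)
    = 0.23226 × 0.1182 = 0.02745 m

S_c ≈ 0.0275 m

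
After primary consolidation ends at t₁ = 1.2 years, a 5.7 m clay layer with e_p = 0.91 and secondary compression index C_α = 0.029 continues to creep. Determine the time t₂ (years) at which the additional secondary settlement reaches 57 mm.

t₂ ≈ 5.47 years

S_s = C_α·H/(1+e_p)·log₁₀(t₂/t₁) ⇒ log₁₀(t₂/t₁) = S_s·(1+e_p)/(C_α·H).
log₁₀(t₂/t₁) = 0.057 × (1+0.91) / (0.029×5.7) = 0.6586
t₂ = t₁ × 10^0.6586 = 1.2 × 4.556 = 5.468 years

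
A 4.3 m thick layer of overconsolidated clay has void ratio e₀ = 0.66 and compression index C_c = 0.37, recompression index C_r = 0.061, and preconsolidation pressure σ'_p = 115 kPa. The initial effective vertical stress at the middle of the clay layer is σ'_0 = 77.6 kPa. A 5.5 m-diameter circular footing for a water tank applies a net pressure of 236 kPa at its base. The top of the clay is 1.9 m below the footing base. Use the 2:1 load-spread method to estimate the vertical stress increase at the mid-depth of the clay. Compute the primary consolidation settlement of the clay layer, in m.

Mid-depth of clay below the footing base: z = 1.9 + 4.3/2 = 4.05 m.
Stress increase at mid-clay by the 2:1 spreading method:
Δσ ≈ qD²/(D+z)² = 236×5.5²/(5.5+4.05)² = 78.276 kPa
Final effective stress: σ'_f = 77.6 + 78.276 = 155.88 kPa.
σ'_f = 155.88 > σ'_p = 115 kPa, so the stress path crosses the preconsolidation pressure — recompression up to σ'_p, then virgin compression beyond:
S_c = H/(1+e₀)·[C_r·log₁₀(σ'_p/σ'_0) + C_c·log₁₀(σ'_f/σ'_p)]
    = 4.3/1.66 × [0.061×log₁₀(115/77.6) + 0.37×log₁₀(155.88/115)]
    = 2.5904 × [0.010421 + 0.048874] = 0.1536 m

S_c ≈ 0.154 m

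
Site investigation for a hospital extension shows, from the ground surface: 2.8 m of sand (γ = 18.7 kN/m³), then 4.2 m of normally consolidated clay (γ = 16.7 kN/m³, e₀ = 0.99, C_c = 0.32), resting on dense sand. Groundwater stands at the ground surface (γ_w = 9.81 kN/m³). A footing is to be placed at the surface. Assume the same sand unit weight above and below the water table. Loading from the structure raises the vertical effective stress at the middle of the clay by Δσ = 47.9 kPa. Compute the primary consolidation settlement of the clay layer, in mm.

S_c ≈ 234 mm

Mid-depth of clay below the ground surface: z = 2.8 + 4.2/2 = 4.9 m.
Total vertical stress at mid-clay: σ_v = 18.7×2.8 + 16.7×2.1 = 87.43 kPa.
Pore pressure: u = 9.81×(4.9 − 0) = 48.069 kPa.
Initial effective stress: σ'_0 = σ_v − u = 87.43 − 48.069 = 39.361 kPa.
Final effective stress: σ'_f = σ'_0 + Δσ = 39.361 + 47.9 = 87.261 kPa.
Normally consolidated clay, so the full stress increment lies on the virgin compression line:
S_c = C_c·H/(1+e₀)·log₁₀(σ'_f/σ'_0) = 0.32×4.2/(1+0.99)×log₁₀(87.261/39.361)
    = 0.67538 × 0.34575 = 0.2335 m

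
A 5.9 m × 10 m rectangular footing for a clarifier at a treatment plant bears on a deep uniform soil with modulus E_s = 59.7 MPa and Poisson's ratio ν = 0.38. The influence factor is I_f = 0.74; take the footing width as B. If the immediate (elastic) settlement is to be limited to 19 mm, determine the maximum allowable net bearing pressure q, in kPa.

q ≈ 304 kPa

E_s = 59.7 MPa = 59700 kPa.
S_e = q·B·(1−ν²)/E_s · I_f  ⇒  q = S_e·E_s / (B·(1−ν²)·I_f).
q = 0.019 × 59700 / (5.9 × 0.8556 × 0.74) = 303.7 kPa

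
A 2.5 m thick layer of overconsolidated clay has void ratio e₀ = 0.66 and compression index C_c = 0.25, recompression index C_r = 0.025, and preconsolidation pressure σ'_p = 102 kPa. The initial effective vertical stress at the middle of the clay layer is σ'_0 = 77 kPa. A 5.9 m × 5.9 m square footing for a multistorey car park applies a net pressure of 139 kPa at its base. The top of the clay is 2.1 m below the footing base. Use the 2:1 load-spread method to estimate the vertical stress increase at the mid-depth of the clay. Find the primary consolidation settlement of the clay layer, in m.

Mid-depth of clay below the footing base: z = 2.1 + 2.5/2 = 3.35 m.
Stress increase at mid-clay by the 2:1 spreading method:
Δσ = qBL/((B+z)(L+z)) = 139×5.9×5.9/((5.9+3.35)(5.9+3.35)) = 56.55 kPa
Final effective stress: σ'_f = 77 + 56.55 = 133.55 kPa.
σ'_f = 133.55 > σ'_p = 102 kPa, so the stress path crosses the preconsolidation pressure — recompression up to σ'_p, then virgin compression beyond:
S_c = H/(1+e₀)·[C_r·log₁₀(σ'_p/σ'_0) + C_c·log₁₀(σ'_f/σ'_p)]
    = 2.5/1.66 × [0.025×log₁₀(102/77) + 0.25×log₁₀(133.55/102)]
    = 1.506 × [0.0030527 + 0.029261] = 0.04866 m

S_c ≈ 0.0487 m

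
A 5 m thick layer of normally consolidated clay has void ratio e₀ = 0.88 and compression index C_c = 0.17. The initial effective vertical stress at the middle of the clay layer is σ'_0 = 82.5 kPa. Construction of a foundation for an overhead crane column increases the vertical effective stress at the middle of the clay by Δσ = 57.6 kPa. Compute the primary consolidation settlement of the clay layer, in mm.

Final effective stress: σ'_f = σ'_0 + Δσ = 82.5 + 57.6 = 140.1 kPa.
Normally consolidated clay, so the full stress increment lies on the virgin compression line:
S_c = C_c·H/(1+e₀)·log₁₀(σ'_f/σ'_0) = 0.17×5/(1+0.88)×log₁₀(140.1/82.5)
    = 0.45213 × 0.22998 = 0.104 m

S_c ≈ 104 mm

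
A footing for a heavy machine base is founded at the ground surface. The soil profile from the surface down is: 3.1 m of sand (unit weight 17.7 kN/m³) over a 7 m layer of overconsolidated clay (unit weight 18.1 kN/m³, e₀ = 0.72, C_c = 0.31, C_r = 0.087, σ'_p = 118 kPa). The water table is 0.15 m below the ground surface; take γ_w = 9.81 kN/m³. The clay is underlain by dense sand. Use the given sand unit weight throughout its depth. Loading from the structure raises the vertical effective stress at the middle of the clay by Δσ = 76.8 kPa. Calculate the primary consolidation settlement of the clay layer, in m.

Mid-depth of clay below the ground surface: z = 3.1 + 7/2 = 6.6 m.
Total vertical stress at mid-clay: σ_v = 17.7×3.1 + 18.1×3.5 = 118.22 kPa.
Pore pressure: u = 9.81×(6.6 − 0.15) = 63.275 kPa.
Initial effective stress: σ'_0 = σ_v − u = 118.22 − 63.275 = 54.945 kPa.
Final effective stress: σ'_f = 54.945 + 76.8 = 131.75 kPa.
σ'_f = 131.75 > σ'_p = 118 kPa, so the stress path crosses the preconsolidation pressure — recompression up to σ'_p, then virgin compression beyond:
S_c = H/(1+e₀)·[C_r·log₁₀(σ'_p/σ'_0) + C_c·log₁₀(σ'_f/σ'_p)]
    = 7/1.72 × [0.087×log₁₀(118/54.945) + 0.31×log₁₀(131.75/118)]
    = 4.0698 × [0.02888 + 0.014839] = 0.1779 m

S_c ≈ 0.178 m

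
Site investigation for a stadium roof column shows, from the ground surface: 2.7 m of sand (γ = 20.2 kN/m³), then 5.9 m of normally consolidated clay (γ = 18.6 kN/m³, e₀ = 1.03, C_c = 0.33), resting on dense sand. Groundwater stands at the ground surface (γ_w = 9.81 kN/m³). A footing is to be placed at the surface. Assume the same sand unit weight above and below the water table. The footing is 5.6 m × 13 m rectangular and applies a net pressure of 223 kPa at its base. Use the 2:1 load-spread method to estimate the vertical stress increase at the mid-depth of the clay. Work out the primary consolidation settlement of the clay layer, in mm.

Mid-depth of clay below the ground surface: z = 2.7 + 5.9/2 = 5.65 m.
Total vertical stress at mid-clay: σ_v = 20.2×2.7 + 18.6×2.95 = 109.41 kPa.
Pore pressure: u = 9.81×(5.65 − 0) = 55.427 kPa.
Initial effective stress: σ'_0 = σ_v − u = 109.41 − 55.427 = 53.983 kPa.
Stress increase at mid-clay by the 2:1 spreading method:
Δσ = qBL/((B+z)(L+z)) = 223×5.6×13/((5.6+5.65)(13+5.65)) = 77.376 kPa
Final effective stress: σ'_f = σ'_0 + Δσ = 53.983 + 77.376 = 131.36 kPa.
Normally consolidated clay, so the full stress increment lies on the virgin compression line:
S_c = C_c·H/(1+e₀)·log₁₀(σ'_f/σ'_0) = 0.33×5.9/(1+1.03)×log₁₀(131.36/53.983)
    = 0.95911 × 0.38621 = 0.3704 m

S_c ≈ 370 mm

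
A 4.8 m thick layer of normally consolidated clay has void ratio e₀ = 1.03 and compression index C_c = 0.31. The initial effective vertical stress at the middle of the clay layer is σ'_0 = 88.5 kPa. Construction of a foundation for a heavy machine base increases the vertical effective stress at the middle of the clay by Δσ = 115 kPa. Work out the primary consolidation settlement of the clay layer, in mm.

S_c ≈ 265 mm

Final effective stress: σ'_f = σ'_0 + Δσ = 88.5 + 115 = 203.5 kPa.
Normally consolidated clay, so the full stress increment lies on the virgin compression line:
S_c = C_c·H/(1+e₀)·log₁₀(σ'_f/σ'_0) = 0.31×4.8/(1+1.03)×log₁₀(203.5/88.5)
    = 0.733 × 0.36162 = 0.2651 m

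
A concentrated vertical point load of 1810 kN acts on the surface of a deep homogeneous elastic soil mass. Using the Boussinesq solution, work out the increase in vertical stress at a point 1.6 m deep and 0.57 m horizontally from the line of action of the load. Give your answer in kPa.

Boussinesq vertical stress below a point load on an elastic half-space:
Δσ_z = 3P/(2πz²) · [1 + (r/z)²]^(−5/2)
r/z = 0.57/1.6 = 0.35625; [1+(r/z)²]^(−5/2) = 0.74178.
Δσ_z = 3×1810/(2π×1.6²) × 0.74178 = 337.58 × 0.74178 = 250.4 kPa

Δσ_z ≈ 250 kPa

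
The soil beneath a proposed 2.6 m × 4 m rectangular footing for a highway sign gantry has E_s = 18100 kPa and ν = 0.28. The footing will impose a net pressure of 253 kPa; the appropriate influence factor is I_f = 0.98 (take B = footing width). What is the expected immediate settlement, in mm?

Immediate (elastic) settlement: S_e = q·B·(1−ν²)/E_s · I_f.
S_e = 253 × 2.6 × (1 − 0.28²) / 18100 × 0.98
    = 253 × 2.6 × 0.9216 / 18100 × 0.98
    = 0.03282 m = 32.82 mm

S_e ≈ 32.8 mm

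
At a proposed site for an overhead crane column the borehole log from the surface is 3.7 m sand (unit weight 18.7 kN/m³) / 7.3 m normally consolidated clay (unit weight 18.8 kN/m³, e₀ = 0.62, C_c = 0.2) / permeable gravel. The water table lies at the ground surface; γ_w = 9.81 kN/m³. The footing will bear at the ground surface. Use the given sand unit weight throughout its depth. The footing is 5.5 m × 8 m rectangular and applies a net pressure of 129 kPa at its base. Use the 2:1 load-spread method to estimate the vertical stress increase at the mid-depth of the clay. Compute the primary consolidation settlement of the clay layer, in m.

Mid-depth of clay below the ground surface: z = 3.7 + 7.3/2 = 7.35 m.
Total vertical stress at mid-clay: σ_v = 18.7×3.7 + 18.8×3.65 = 137.81 kPa.
Pore pressure: u = 9.81×(7.35 − 0) = 72.103 kPa.
Initial effective stress: σ'_0 = σ_v − u = 137.81 − 72.103 = 65.707 kPa.
Stress increase at mid-clay by the 2:1 spreading method:
Δσ = qBL/((B+z)(L+z)) = 129×5.5×8/((5.5+7.35)(8+7.35)) = 28.776 kPa
Final effective stress: σ'_f = σ'_0 + Δσ = 65.707 + 28.776 = 94.483 kPa.
Normally consolidated clay, so the full stress increment lies on the virgin compression line:
S_c = C_c·H/(1+e₀)·log₁₀(σ'_f/σ'_0) = 0.2×7.3/(1+0.62)×log₁₀(94.483/65.707)
    = 0.90123 × 0.15774 = 0.1422 m

S_c ≈ 0.142 m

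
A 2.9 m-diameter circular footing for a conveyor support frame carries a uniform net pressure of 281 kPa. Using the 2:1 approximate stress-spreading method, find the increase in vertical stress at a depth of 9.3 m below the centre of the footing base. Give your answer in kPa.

By the 2:1 method the load spreads at 1 horizontal : 2 vertical, so at depth z the loaded area has grown by z in each plan dimension:
Δσ ≈ qD²/(D+z)² = 281×2.9²/(2.9+9.3)² = 15.878 kPa

Δσ_z ≈ 15.9 kPa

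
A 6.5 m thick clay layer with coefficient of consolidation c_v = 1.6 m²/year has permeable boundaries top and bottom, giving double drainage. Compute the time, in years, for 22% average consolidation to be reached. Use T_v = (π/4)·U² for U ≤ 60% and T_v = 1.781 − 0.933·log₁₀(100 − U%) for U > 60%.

t ≈ 0.251 years

Drainage path length: H_d = H/2 = 3.25 m (double drainage).
U ≤ 60%: T_v = (π/4)·U² = (π/4)×0.22² = 0.038013.
t = T_v·H_d²/c_v = 0.038013×3.25²/1.6 = 0.2509 years.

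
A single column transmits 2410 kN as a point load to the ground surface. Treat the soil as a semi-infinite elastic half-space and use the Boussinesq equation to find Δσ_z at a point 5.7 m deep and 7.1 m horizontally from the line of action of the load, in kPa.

Boussinesq vertical stress below a point load on an elastic half-space:
Δσ_z = 3P/(2πz²) · [1 + (r/z)²]^(−5/2)
r/z = 7.1/5.7 = 1.2456; [1+(r/z)²]^(−5/2) = 0.096159.
Δσ_z = 3×2410/(2π×5.7²) × 0.096159 = 35.417 × 0.096159 = 3.406 kPa

Δσ_z ≈ 3.41 kPa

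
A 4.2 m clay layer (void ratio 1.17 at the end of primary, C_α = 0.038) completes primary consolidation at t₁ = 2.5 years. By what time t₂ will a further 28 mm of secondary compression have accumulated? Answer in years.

S_s = C_α·H/(1+e_p)·log₁₀(t₂/t₁) ⇒ log₁₀(t₂/t₁) = S_s·(1+e_p)/(C_α·H).
log₁₀(t₂/t₁) = 0.028 × (1+1.17) / (0.038×4.2) = 0.3807
t₂ = t₁ × 10^0.3807 = 2.5 × 2.403 = 6.007 years

t₂ ≈ 6.01 years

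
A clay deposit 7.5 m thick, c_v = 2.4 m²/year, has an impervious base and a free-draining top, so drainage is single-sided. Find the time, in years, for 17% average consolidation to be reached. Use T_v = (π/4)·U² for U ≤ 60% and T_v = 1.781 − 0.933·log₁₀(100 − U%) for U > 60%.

t ≈ 0.532 years

Drainage path length: H_d = H = 7.5 m (single drainage).
U ≤ 60%: T_v = (π/4)·U² = (π/4)×0.17² = 0.022698.
t = T_v·H_d²/c_v = 0.022698×7.5²/2.4 = 0.532 years.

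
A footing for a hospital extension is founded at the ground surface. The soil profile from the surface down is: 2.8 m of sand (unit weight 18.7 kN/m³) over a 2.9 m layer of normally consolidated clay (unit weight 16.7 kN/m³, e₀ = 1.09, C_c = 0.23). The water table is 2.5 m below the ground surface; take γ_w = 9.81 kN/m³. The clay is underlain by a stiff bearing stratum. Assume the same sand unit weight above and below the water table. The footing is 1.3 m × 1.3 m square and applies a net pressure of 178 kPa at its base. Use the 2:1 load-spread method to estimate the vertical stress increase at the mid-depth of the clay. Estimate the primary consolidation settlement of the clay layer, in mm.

S_c ≈ 21.1 mm

Mid-depth of clay below the ground surface: z = 2.8 + 2.9/2 = 4.25 m.
Total vertical stress at mid-clay: σ_v = 18.7×2.8 + 16.7×1.45 = 76.575 kPa.
Pore pressure: u = 9.81×(4.25 − 2.5) = 17.168 kPa.
Initial effective stress: σ'_0 = σ_v − u = 76.575 − 17.168 = 59.407 kPa.
Stress increase at mid-clay by the 2:1 spreading method:
Δσ = qBL/((B+z)(L+z)) = 178×1.3×1.3/((1.3+4.25)(1.3+4.25)) = 9.7661 kPa
Final effective stress: σ'_f = σ'_0 + Δσ = 59.407 + 9.7661 = 69.173 kPa.
Normally consolidated clay, so the full stress increment lies on the virgin compression line:
S_c = C_c·H/(1+e₀)·log₁₀(σ'_f/σ'_0) = 0.23×2.9/(1+1.09)×log₁₀(69.173/59.407)
    = 0.31914 × 0.066099 = 0.02109 m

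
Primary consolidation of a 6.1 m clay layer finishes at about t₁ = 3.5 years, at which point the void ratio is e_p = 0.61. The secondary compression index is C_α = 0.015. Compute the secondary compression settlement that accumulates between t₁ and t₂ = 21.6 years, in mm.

S_s ≈ 44.9 mm

Secondary compression: S_s = C_α·H/(1+e_p)·log₁₀(t₂/t₁)
S_s = 0.015×6.1/(1+0.61)×log₁₀(21.6/3.5)
    = 0.05683 × 0.7904 = 0.04492 m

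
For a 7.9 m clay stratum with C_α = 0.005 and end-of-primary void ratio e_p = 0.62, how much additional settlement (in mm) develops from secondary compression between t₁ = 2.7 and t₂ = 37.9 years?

S_s ≈ 28 mm

Secondary compression: S_s = C_α·H/(1+e_p)·log₁₀(t₂/t₁)
S_s = 0.005×7.9/(1+0.62)×log₁₀(37.9/2.7)
    = 0.02438 × 1.147 = 0.02797 m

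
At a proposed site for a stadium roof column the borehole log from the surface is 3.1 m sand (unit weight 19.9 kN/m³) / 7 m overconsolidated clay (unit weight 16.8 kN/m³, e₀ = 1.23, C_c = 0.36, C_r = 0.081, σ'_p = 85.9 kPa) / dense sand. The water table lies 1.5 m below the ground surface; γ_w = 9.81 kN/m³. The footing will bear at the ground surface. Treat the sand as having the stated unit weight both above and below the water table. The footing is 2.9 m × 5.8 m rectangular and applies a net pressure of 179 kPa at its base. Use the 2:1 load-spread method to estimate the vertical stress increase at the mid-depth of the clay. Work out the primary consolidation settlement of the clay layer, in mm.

S_c ≈ 76.5 mm

Mid-depth of clay below the ground surface: z = 3.1 + 7/2 = 6.6 m.
Total vertical stress at mid-clay: σ_v = 19.9×3.1 + 16.8×3.5 = 120.49 kPa.
Pore pressure: u = 9.81×(6.6 − 1.5) = 50.031 kPa.
Initial effective stress: σ'_0 = σ_v − u = 120.49 − 50.031 = 70.459 kPa.
Stress increase at mid-clay by the 2:1 spreading method:
Δσ = qBL/((B+z)(L+z)) = 179×2.9×5.8/((2.9+6.6)(5.8+6.6)) = 25.558 kPa
Final effective stress: σ'_f = 70.459 + 25.558 = 96.017 kPa.
σ'_f = 96.017 > σ'_p = 85.9 kPa, so the stress path crosses the preconsolidation pressure — recompression up to σ'_p, then virgin compression beyond:
S_c = H/(1+e₀)·[C_r·log₁₀(σ'_p/σ'_0) + C_c·log₁₀(σ'_f/σ'_p)]
    = 7/2.23 × [0.081×log₁₀(85.9/70.459) + 0.36×log₁₀(96.017/85.9)]
    = 3.139 × [0.0069706 + 0.017408] = 0.07652 m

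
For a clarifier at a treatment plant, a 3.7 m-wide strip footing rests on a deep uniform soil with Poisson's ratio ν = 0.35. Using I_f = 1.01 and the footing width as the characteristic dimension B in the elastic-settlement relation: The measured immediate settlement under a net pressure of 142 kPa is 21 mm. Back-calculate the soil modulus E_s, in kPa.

E_s ≈ 22200 kPa

S_e = q·B·(1−ν²)/E_s · I_f  ⇒  E_s = q·B·(1−ν²)·I_f / S_e.
E_s = 142 × 3.7 × 0.8775 × 1.01 / 0.021 = 22170 kPa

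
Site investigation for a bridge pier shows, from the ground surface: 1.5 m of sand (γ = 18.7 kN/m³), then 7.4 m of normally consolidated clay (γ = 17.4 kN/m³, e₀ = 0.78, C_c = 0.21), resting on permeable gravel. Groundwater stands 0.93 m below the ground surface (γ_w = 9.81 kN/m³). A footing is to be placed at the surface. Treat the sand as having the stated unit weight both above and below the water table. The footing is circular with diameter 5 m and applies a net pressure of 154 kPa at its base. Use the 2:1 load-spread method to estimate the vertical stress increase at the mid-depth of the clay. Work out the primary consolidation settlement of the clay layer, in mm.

S_c ≈ 208 mm

Mid-depth of clay below the ground surface: z = 1.5 + 7.4/2 = 5.2 m.
Total vertical stress at mid-clay: σ_v = 18.7×1.5 + 17.4×3.7 = 92.43 kPa.
Pore pressure: u = 9.81×(5.2 − 0.93) = 41.889 kPa.
Initial effective stress: σ'_0 = σ_v − u = 92.43 − 41.889 = 50.541 kPa.
Stress increase at mid-clay by the 2:1 spreading method:
Δσ ≈ qD²/(D+z)² = 154×5²/(5+5.2)² = 37.005 kPa
Final effective stress: σ'_f = σ'_0 + Δσ = 50.541 + 37.005 = 87.546 kPa.
Normally consolidated clay, so the full stress increment lies on the virgin compression line:
S_c = C_c·H/(1+e₀)·log₁₀(σ'_f/σ'_0) = 0.21×7.4/(1+0.78)×log₁₀(87.546/50.541)
    = 0.87303 × 0.23859 = 0.2083 m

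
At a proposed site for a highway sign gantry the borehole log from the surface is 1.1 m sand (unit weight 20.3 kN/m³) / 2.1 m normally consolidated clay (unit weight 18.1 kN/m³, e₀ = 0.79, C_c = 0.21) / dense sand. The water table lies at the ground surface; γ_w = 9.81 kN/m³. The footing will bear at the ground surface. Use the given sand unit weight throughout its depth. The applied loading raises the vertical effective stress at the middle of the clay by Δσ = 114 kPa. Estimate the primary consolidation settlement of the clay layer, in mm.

Mid-depth of clay below the ground surface: z = 1.1 + 2.1/2 = 2.15 m.
Total vertical stress at mid-clay: σ_v = 20.3×1.1 + 18.1×1.05 = 41.335 kPa.
Pore pressure: u = 9.81×(2.15 − 0) = 21.091 kPa.
Initial effective stress: σ'_0 = σ_v − u = 41.335 − 21.091 = 20.244 kPa.
Final effective stress: σ'_f = σ'_0 + Δσ = 20.244 + 114 = 134.24 kPa.
Normally consolidated clay, so the full stress increment lies on the virgin compression line:
S_c = C_c·H/(1+e₀)·log₁₀(σ'_f/σ'_0) = 0.21×2.1/(1+0.79)×log₁₀(134.24/20.244)
    = 0.24637 × 0.82159 = 0.2024 m

S_c ≈ 202 mm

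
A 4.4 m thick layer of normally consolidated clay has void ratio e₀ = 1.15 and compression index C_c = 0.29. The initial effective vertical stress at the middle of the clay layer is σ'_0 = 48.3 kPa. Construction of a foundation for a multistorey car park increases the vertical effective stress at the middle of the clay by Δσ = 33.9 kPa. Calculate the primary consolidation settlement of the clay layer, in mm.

Final effective stress: σ'_f = σ'_0 + Δσ = 48.3 + 33.9 = 82.2 kPa.
Normally consolidated clay, so the full stress increment lies on the virgin compression line:
S_c = C_c·H/(1+e₀)·log₁₀(σ'_f/σ'_0) = 0.29×4.4/(1+1.15)×log₁₀(82.2/48.3)
    = 0.59349 × 0.23092 = 0.137 m

S_c ≈ 137 mm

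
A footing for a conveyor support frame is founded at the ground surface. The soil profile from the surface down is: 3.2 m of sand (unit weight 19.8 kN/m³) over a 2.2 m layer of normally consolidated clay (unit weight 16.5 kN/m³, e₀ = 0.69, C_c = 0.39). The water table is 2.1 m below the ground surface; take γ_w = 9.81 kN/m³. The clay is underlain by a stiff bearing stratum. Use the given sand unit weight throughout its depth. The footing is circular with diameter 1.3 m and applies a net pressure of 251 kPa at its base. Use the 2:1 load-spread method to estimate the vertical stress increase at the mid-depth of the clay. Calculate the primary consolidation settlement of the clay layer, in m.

Mid-depth of clay below the ground surface: z = 3.2 + 2.2/2 = 4.3 m.
Total vertical stress at mid-clay: σ_v = 19.8×3.2 + 16.5×1.1 = 81.51 kPa.
Pore pressure: u = 9.81×(4.3 − 2.1) = 21.582 kPa.
Initial effective stress: σ'_0 = σ_v − u = 81.51 − 21.582 = 59.928 kPa.
Stress increase at mid-clay by the 2:1 spreading method:
Δσ ≈ qD²/(D+z)² = 251×1.3²/(1.3+4.3)² = 13.526 kPa
Final effective stress: σ'_f = σ'_0 + Δσ = 59.928 + 13.526 = 73.454 kPa.
Normally consolidated clay, so the full stress increment lies on the virgin compression line:
S_c = C_c·H/(1+e₀)·log₁₀(σ'_f/σ'_0) = 0.39×2.2/(1+0.69)×log₁₀(73.454/59.928)
    = 0.50769 × 0.088386 = 0.04487 m

S_c ≈ 0.0449 m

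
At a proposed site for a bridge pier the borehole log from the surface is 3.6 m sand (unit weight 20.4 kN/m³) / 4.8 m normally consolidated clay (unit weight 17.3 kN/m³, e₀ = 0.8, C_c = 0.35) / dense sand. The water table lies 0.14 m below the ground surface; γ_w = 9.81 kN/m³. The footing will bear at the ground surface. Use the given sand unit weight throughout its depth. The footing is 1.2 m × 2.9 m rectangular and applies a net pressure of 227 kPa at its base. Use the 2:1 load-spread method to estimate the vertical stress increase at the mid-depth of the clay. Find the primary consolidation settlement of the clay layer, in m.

S_c ≈ 0.0788 m

Mid-depth of clay below the ground surface: z = 3.6 + 4.8/2 = 6 m.
Total vertical stress at mid-clay: σ_v = 20.4×3.6 + 17.3×2.4 = 114.96 kPa.
Pore pressure: u = 9.81×(6 − 0.14) = 57.487 kPa.
Initial effective stress: σ'_0 = σ_v − u = 114.96 − 57.487 = 57.473 kPa.
Stress increase at mid-clay by the 2:1 spreading method:
Δσ = qBL/((B+z)(L+z)) = 227×1.2×2.9/((1.2+6)(2.9+6)) = 12.328 kPa
Final effective stress: σ'_f = σ'_0 + Δσ = 57.473 + 12.328 = 69.801 kPa.
Normally consolidated clay, so the full stress increment lies on the virgin compression line:
S_c = C_c·H/(1+e₀)·log₁₀(σ'_f/σ'_0) = 0.35×4.8/(1+0.8)×log₁₀(69.801/57.473)
    = 0.93333 × 0.084398 = 0.07877 m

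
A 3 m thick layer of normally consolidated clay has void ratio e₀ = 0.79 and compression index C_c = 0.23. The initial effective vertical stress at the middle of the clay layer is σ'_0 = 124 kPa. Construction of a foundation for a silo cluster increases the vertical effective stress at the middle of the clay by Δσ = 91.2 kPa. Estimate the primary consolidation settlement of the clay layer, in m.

S_c ≈ 0.0923 m

Final effective stress: σ'_f = σ'_0 + Δσ = 124 + 91.2 = 215.2 kPa.
Normally consolidated clay, so the full stress increment lies on the virgin compression line:
S_c = C_c·H/(1+e₀)·log₁₀(σ'_f/σ'_0) = 0.23×3/(1+0.79)×log₁₀(215.2/124)
    = 0.38547 × 0.23942 = 0.09229 m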